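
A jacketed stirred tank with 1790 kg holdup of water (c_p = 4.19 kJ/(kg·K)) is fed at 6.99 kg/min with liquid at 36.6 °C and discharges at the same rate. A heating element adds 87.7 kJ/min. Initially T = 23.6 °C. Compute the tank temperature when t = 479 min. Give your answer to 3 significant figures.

M c_p dT/dt = ṁ c_p (T_in − T) + Q̇.
τ = M/ṁ = 256.08 min; T_ss = T_in + Q̇/(ṁ c_p) = 36.6 + 87.7/(6.99·4.19) = 39.594 °C.
Integrating: T(t) = T_ss + (T₀ − T_ss) e^(−t/τ).
T(479) = 39.594 + (-15.994)·e^(−479/256.08) = 39.594 + (-15.994)·0.15405 = 37.131 °C.

37.1 °C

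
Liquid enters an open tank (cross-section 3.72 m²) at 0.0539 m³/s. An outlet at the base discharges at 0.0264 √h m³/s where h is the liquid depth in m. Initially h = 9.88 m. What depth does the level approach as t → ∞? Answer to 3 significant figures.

4.17 m

A dh/dt = Q_in − 0.0264 √h. Steady state requires inflow = outflow:
Q_in = 0.0264 √h_ss ⇒ √h_ss = 0.0539/0.0264 = 2.0417.
h_ss = 2.0417² = 4.1684 m. (Since h₀ = 9.88 m > h_ss, the level will fall toward this value.)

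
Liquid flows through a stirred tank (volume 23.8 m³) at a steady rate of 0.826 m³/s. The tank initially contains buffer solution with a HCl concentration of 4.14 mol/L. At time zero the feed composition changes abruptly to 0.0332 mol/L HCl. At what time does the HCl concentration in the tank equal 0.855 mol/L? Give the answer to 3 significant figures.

46.4 s

Species balance: V dC/dt = Q(C_in − C) ⇒ τ = V/Q = 28.814 s.
C(t) = C_in + (C₀ − C_in) e^(−t/τ). Set C = 0.855 and solve for t:
e^(−t/τ) = (C − C_in)/(C₀ − C_in) = (0.855 − 0.0332)/(4.14 − 0.0332) = 0.20011
t = −τ ln(…) = 28.814 × 1.6089 = 46.358 s.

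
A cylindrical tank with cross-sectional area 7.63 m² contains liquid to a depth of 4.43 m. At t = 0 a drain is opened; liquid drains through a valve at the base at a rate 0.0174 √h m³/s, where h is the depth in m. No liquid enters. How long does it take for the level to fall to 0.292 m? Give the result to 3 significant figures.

With no inflow, A dh/dt = −0.0174 √h.
Separate and integrate: 2(√h − √h₀) = −(0.0174/A) t.
t = 2A(√h₀ − √h)/0.0174 = 2·7.63·(√4.43 − √0.292)/0.0174
  = 15.260 × (2.1048 − 0.54037) / 0.0174 = 1372.0 s.

1370 s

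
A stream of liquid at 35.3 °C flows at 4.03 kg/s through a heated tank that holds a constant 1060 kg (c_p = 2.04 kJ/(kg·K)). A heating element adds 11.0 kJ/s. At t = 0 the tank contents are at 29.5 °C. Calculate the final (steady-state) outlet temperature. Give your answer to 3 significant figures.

36.6 °C

Heat balance on the well-mixed liquid: M c_p dT/dt = ṁ c_p (T_in − T) + 11.0.
At steady state dT/dt = 0 ⇒ T_ss = T_in + Q̇/(ṁ c_p) = 35.3 + 11.0/(4.03·2.04) = 36.638 °C.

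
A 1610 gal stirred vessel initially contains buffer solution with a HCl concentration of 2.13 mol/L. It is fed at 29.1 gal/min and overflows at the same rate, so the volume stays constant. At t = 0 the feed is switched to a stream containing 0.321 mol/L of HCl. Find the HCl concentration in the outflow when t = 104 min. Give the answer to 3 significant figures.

Accumulation = in − out for the solute gives V dC/dt = Q(C_in − C).
So dC/dt = (C_in − C)/τ with τ = V/Q = 1610/29.1 = 55.326 min.
Integrating: C(t) = C_in + (C₀ − C_in) e^(−t/τ).
C(104) = 0.321 + (2.13 − 0.321)·e^(−104/55.326) = 0.321 + (1.8090)·0.15263 = 0.59710 mol/L.

0.597 mol/L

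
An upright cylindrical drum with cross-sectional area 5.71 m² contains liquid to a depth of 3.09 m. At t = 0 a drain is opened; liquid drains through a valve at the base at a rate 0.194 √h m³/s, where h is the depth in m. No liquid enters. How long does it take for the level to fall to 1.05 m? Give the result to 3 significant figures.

With no inflow, A dh/dt = −0.194 √h.
∫ h^(−1/2) dh = −(0.194/A) ∫ dt, giving 2√h = 2√h₀ − (0.194/A) t.
t = 2A(√h₀ − √h)/0.194 = 2·5.71·(√3.09 − √1.05)/0.194
  = 11.420 × (1.7578 − 1.0247) / 0.194 = 43.157 s.

43.2 s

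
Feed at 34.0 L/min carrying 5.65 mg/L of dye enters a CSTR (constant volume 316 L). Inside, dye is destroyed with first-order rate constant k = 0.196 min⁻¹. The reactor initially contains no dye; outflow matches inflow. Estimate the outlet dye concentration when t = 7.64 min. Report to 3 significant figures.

Accumulation = in − out − consumed: V dC/dt = Q C_in − Q C − k V C.
dC/dt = (Q/V) C_in − (Q/V + k) C; effective rate a = Q/V + k = 0.10759 + 0.196 = 0.30359 min⁻¹.
C_ss = Q C_in/(Q + kV) = 2.0024 mg/L; C(t) = C_ss + (C₀ − C_ss) e^(−a t).
C(7.64) = 2.0024 + (-2.0024)·e^(−0.30359·7.64) = 2.0024 + (-2.0024)·0.098326 = 1.8055 mg/L.

1.81 mg/L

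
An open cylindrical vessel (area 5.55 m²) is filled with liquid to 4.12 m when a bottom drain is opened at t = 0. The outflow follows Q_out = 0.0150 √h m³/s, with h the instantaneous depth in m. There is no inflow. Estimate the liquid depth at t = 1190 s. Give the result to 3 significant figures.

Accumulation of liquid (constant cross-section A): A dh/dt = −0.0150 √h.
∫ h^(−1/2) dh = −(0.0150/A) ∫ dt, giving 2√h = 2√h₀ − (0.0150/A) t.
√h = √4.12 − 0.0150·1190/(2·5.55) = 2.0298 − 1.6081 = 0.42167.
h = 0.42167² = 0.17781 m.

0.178 m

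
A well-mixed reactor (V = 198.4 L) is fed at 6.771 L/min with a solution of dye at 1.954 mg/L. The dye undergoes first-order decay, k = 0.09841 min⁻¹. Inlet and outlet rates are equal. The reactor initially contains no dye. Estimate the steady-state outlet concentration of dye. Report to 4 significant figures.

0.5031 mg/L

Species balance: V dC/dt = Q C_in − Q C − k V C.
Steady state (dC/dt = 0): C_ss = Q C_in/(Q + kV) = C_in/(1 + kV/Q).
C_ss = 6.771·1.954/(6.771 + 0.09841·198.4) = 13.2305/26.2955 = 0.503147 mg/L.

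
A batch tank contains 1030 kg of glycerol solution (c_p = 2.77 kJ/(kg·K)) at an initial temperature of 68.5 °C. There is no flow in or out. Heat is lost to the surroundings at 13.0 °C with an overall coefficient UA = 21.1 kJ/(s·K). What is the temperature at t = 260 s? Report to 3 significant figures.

Unsteady energy balance on the tank contents: M c_p dT/dt = −UA(T − T_amb).
dT/dt = (T_ss − T)/τ with T_ss = T_amb = 13.000 °C, τ = M c_p/UA = 1030·2.77/21.1 = 135.22 s.
Solution: T(t) = T_ss + (T₀ − T_ss) e^(−t/τ).
T(260) = 13.000 + (55.500)·0.14619 = 21.114 °C.

21.1 °C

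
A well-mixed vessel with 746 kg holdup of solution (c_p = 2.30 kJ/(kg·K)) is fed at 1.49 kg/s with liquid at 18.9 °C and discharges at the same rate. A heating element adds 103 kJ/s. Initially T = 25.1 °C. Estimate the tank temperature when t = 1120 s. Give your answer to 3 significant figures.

46.4 °C

Energy balance: M c_p dT/dt = ṁ c_p (T_in − T) + 103.
Rearrange: dT/dt = (T_ss − T)/τ with τ = M/ṁ = 500.67 s and T_ss = T_in + Q̇/(ṁ c_p) = 48.955 °C.
Solution: T(t) = T_ss + (T₀ − T_ss) e^(−t/τ).
T(1120) = 48.955 + (-23.855)·e^(−1120/500.67) = 48.955 + (-23.855)·0.10678 = 46.408 °C.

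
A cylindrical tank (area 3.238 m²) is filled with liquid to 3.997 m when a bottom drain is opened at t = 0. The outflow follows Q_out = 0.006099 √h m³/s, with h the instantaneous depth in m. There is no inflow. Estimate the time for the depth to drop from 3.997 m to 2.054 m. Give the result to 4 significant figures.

Mass balance (ρ constant): A dh/dt = −0.006099 √h.
This is separable: 2 d(√h)/dt = −0.006099/A, so √h = √h₀ − (0.006099/(2A)) t.
t = 2A(√h₀ − √h)/0.006099 = 2·3.238·(√3.997 − √2.054)/0.006099
  = 6.47600 × (1.99925 − 1.43318) / 0.006099 = 601.062 s.

601.1 s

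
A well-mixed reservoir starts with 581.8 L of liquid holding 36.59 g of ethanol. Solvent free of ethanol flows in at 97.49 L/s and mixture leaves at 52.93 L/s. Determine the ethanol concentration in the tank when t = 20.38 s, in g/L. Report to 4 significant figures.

0.008037 g/L

Let m(t) be the amount of ethanol. Volume: V(t) = V₀ + (Q_in − Q_out) t = 581.8 + 44.5600 t; V(20.38) = 1489.93 L.
Species balance (pure solvent in): dm/dt = −Q_out · m/V(t).
Separate: dm/m = −Q_out dt/V(t) ⇒ ln(m/m₀) = −(Q_out/(Q_in−Q_out)) ln(V/V₀).
m = m₀ (V₀/V)^(Q_out/(Q_in−Q_out)) = 36.59 × (581.8/1489.93)^(1.18784) = 11.9745 g.
C = m/V = 11.9745/1489.93 = 0.00803696 g/L.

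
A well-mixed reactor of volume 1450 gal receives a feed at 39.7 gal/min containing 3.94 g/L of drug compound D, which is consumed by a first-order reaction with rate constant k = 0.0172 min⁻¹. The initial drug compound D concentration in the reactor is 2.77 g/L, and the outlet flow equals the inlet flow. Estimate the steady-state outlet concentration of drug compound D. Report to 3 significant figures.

Species balance: V dC/dt = Q C_in − Q C − k V C.
At steady state: 0 = Q C_in − (Q + kV) C_ss, so C_ss = Q C_in/(Q + kV).
C_ss = 39.7·3.94/(39.7 + 0.0172·1450) = 156.42/64.640 = 2.4198 g/L.

2.42 g/L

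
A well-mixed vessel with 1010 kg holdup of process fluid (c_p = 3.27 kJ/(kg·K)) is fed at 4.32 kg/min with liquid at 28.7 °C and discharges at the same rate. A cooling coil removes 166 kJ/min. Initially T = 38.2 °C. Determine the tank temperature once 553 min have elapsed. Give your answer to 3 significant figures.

18.9 °C

M c_p dT/dt = ṁ c_p (T_in − T) − Q̇.
τ = M/ṁ = 233.80 min; T_ss = T_in − Q̇/(ṁ c_p) = 28.7 − 166/(4.32·3.27) = 16.949 °C.
Solution: T(t) = T_ss + (T₀ − T_ss) e^(−t/τ).
T(553) = 16.949 + (21.251)·e^(−553/233.80) = 16.949 + (21.251)·0.093920 = 18.945 °C.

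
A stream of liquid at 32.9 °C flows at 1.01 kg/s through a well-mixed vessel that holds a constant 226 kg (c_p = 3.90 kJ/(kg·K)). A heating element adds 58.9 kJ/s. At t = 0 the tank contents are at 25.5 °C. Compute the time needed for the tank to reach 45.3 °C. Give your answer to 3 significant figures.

First-law balance (no shaft work): M c_p dT/dt = ṁ c_p (T_in − T) + 58.9.
τ = M/ṁ = 223.76 s; T_ss = T_in + Q̇/(ṁ c_p) = 47.853 °C.
T(t) = T_ss + (T₀ − T_ss) e^(−t/τ). Set T = 45.3:
e^(−t/τ) = (45.3 − 47.853)/(25.5 − 47.853) = 0.11421
t = −223.76 · ln(0.11421) = 485.49 s.

485 s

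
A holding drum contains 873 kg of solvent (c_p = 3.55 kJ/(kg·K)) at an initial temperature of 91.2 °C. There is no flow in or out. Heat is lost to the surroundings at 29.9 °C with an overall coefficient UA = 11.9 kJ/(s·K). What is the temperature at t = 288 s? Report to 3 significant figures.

50.2 °C

M c_p dT/dt = −UA(T − T_amb).
dT/dt = (T_ss − T)/τ with T_ss = T_amb = 29.900 °C, τ = M c_p/UA = 873·3.55/11.9 = 260.43 s.
T approaches T_ss exponentially: T(t) = T_ss + (T₀ − T_ss) e^(−t/τ).
T(288) = 29.900 + (61.300)·0.33093 = 50.186 °C.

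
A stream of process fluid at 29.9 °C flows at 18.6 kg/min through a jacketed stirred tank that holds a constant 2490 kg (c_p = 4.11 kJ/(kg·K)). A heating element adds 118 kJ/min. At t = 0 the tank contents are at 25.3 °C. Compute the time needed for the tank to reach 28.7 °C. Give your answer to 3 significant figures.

108 min

M c_p dT/dt = ṁ c_p (T_in − T) + Q̇.
τ = M/ṁ = 133.87 min; T_ss = T_in + Q̇/(ṁ c_p) = 31.444 °C.
T(t) = T_ss + (T₀ − T_ss) e^(−t/τ). Set T = 28.7:
e^(−t/τ) = (28.7 − 31.444)/(25.3 − 31.444) = 0.44658
t = −133.87 · ln(0.44658) = 107.92 min.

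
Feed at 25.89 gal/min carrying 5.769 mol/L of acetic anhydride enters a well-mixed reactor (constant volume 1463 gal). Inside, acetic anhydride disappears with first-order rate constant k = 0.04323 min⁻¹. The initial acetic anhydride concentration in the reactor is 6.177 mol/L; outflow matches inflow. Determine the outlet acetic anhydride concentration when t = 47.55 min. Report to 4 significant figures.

1.924 mol/L

Accumulation = in − out − consumed: V dC/dt = Q C_in − Q C − k V C.
This is linear with rate a = Q/V + k = 0.0609265 min⁻¹.
C_ss = Q C_in/(Q + kV) = 1.67564 mol/L; C(t) = C_ss + (C₀ − C_ss) e^(−a t).
C(47.55) = 1.67564 + (4.50136)·e^(−0.0609265·47.55) = 1.67564 + (4.50136)·0.0551855 = 1.92405 mol/L.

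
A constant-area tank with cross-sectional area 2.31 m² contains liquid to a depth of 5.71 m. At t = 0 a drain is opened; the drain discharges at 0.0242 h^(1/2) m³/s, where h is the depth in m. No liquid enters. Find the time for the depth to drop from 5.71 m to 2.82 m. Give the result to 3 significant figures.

136 s

Volume balance on the tank: A dh/dt = −0.0242 √h.
This is separable: 2 d(√h)/dt = −0.0242/A, so √h = √h₀ − (0.0242/(2A)) t.
t = 2A(√h₀ − √h)/0.0242 = 2·2.31·(√5.71 − √2.82)/0.0242
  = 4.6200 × (2.3896 − 1.6793) / 0.0242 = 135.60 s.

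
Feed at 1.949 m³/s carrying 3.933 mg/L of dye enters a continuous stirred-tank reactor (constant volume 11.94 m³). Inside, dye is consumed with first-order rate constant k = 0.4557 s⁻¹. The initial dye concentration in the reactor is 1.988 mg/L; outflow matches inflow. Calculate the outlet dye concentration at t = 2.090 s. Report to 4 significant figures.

1.298 mg/L

Species balance: V dC/dt = Q C_in − Q C − k V C.
dC/dt = (Q/V) C_in − (Q/V + k) C; effective rate a = Q/V + k = 0.163233 + 0.4557 = 0.618933 s⁻¹.
C_ss = Q C_in/(Q + kV) = 1.03726 mg/L; C(t) = C_ss + (C₀ − C_ss) e^(−a t).
C(2.090) = 1.03726 + (0.950739)·e^(−0.618933·2.090) = 1.03726 + (0.950739)·0.274290 = 1.29804 mg/L.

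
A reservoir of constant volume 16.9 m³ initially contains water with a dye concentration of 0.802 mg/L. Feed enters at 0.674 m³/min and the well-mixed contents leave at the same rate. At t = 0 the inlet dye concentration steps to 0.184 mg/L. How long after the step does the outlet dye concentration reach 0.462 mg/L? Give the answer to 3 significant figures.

Mass balance on the solute (V constant): V dC/dt = Q(C_in − C), so τ = V/Q = 25.074 min.
C(t) = C_in + (C₀ − C_in) e^(−t/τ). Set C = 0.462 and solve for t:
e^(−t/τ) = (C − C_in)/(C₀ − C_in) = (0.462 − 0.184)/(0.802 − 0.184) = 0.44984
t = −τ ln(…) = 25.074 × 0.79887 = 20.031 min.

20.0 min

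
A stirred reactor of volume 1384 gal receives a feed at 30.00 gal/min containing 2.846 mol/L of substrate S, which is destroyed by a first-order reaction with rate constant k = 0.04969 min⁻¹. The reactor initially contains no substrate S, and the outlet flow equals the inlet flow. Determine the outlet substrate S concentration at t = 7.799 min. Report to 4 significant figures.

0.3690 mol/L

Species balance: V dC/dt = Q C_in − Q C − k V C.
dC/dt = (Q/V) C_in − (Q/V + k) C; effective rate a = Q/V + k = 0.0216763 + 0.04969 = 0.0713663 min⁻¹.
C_ss = Q C_in/(Q + kV) = 0.864424 mol/L; C(t) = C_ss + (C₀ − C_ss) e^(−a t).
C(7.799) = 0.864424 + (-0.864424)·e^(−0.0713663·7.799) = 0.864424 + (-0.864424)·0.573163 = 0.368969 mol/L.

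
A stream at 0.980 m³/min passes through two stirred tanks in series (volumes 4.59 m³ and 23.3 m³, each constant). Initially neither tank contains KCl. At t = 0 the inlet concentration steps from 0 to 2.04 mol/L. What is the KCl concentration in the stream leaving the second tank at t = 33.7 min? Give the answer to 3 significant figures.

Time constants: τᵢ = Vᵢ/Q for each well-mixed tank.
τ₁ = 4.59/0.980 = 4.6837 min; τ₂ = 23.3/0.980 = 23.776 min.
Tank 1: C₁ = C_in(1 − e^(−t/τ₁)). Tank 2 (τ₁ ≠ τ₂): C₂ = C_in[1 − (τ₁ e^(−t/τ₁) − τ₂ e^(−t/τ₂))/(τ₁ − τ₂)].
At t = 33.7: e^(−t/τ₁) = 0.00075017, e^(−t/τ₂) = 0.24234.
C₂ = 2.04·[1 − (4.6837·0.00075017 − 23.776·0.24234)/(-19.092)] = 2.04·0.69840 = 1.4247 mol/L.

1.42 mol/L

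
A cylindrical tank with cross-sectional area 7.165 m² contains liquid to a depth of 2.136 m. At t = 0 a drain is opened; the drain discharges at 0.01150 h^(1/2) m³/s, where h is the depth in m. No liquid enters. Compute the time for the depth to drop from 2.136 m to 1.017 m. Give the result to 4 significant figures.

564.5 s

Volume balance on the tank: A dh/dt = −0.01150 √h.
This is separable: 2 d(√h)/dt = −0.01150/A, so √h = √h₀ − (0.01150/(2A)) t.
t = 2A(√h₀ − √h)/0.01150 = 2·7.165·(√2.136 − √1.017)/0.01150
  = 14.3300 × (1.46151 − 1.00846) / 0.01150 = 564.530 s.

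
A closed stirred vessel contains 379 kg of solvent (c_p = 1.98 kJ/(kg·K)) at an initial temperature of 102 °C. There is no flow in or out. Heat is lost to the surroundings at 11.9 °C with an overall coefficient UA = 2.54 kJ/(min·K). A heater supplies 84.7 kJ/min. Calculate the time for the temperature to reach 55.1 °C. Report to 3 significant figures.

M c_p dT/dt = −UA(T − T_amb) + Q̇.
τ = M c_p/UA = 295.44 min; T_ss = T_amb + Q̇/UA = 11.9 + 84.7/2.54 = 45.246 °C.
T(t) = T_ss + (T₀ − T_ss)e^(−t/τ); set T = 55.1:
t = −τ ln[(T − T_ss)/(T₀ − T_ss)] = −295.44 · ln(0.17362) = 517.28 min.

517 min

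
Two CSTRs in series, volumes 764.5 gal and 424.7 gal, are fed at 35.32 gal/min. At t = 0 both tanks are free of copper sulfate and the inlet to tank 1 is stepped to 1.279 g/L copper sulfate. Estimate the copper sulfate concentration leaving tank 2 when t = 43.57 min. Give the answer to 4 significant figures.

Species balance on tank i: dCᵢ/dt = (Cᵢ₋₁ − Cᵢ)/τᵢ with τᵢ = Vᵢ/Q.
τ₁ = 764.5/35.32 = 21.6450 min; τ₂ = 424.7/35.32 = 12.0243 min.
Solving the cascade with C₁(0)=C₂(0)=0 gives C₂(t) = C_in[1 − (τ₁ e^(−t/τ₁) − τ₂ e^(−t/τ₂))/(τ₁ − τ₂)].
At t = 43.57: e^(−t/τ₁) = 0.133595, e^(−t/τ₂) = 0.0266896.
C₂ = 1.279·[1 − (21.6450·0.133595 − 12.0243·0.0266896)/(9.62061)] = 1.279·0.732788 = 0.937236 g/L.

0.9372 g/L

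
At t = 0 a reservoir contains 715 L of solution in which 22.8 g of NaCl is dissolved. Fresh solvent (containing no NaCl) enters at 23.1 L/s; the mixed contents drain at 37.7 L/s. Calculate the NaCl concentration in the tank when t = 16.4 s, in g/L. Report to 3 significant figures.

0.0167 g/L

Let m(t) be the amount of NaCl. Volume: V(t) = V₀ + (Q_in − Q_out) t = 715 − 14.600 t; V(16.4) = 475.56 L.
No NaCl enters, so dm/dt = −Q_out · (m/V).
Separate: dm/m = −Q_out dt/V(t) ⇒ ln(m/m₀) = −(Q_out/(Q_in−Q_out)) ln(V/V₀).
m = m₀ (V₀/V)^(Q_out/(Q_in−Q_out)) = 22.8 × (715/475.56)^(-2.5822) = 7.9548 g.
C = m/V = 7.9548/475.56 = 0.016727 g/L.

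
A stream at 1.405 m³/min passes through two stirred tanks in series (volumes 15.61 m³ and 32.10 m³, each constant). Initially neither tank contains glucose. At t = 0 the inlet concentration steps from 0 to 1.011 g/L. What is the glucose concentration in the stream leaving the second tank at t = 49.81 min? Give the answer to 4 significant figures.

0.7994 g/L

Time constants: τᵢ = Vᵢ/Q for each well-mixed tank.
τ₁ = 15.61/1.405 = 11.1103 min; τ₂ = 32.10/1.405 = 22.8470 min.
Solving the cascade with C₁(0)=C₂(0)=0 gives C₂(t) = C_in[1 − (τ₁ e^(−t/τ₁) − τ₂ e^(−t/τ₂))/(τ₁ − τ₂)].
At t = 49.81: e^(−t/τ₁) = 0.0112970, e^(−t/τ₂) = 0.113024.
C₂ = 1.011·[1 − (11.1103·0.0112970 − 22.8470·0.113024)/(-11.7367)] = 1.011·0.790678 = 0.799376 g/L.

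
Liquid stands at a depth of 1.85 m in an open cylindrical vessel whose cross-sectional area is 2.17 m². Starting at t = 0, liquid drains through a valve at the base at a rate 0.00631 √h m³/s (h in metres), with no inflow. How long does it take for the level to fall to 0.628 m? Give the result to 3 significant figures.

Unsteady balance on liquid volume: A dh/dt = −0.00631 √h.
This is separable: 2 d(√h)/dt = −0.00631/A, so √h = √h₀ − (0.00631/(2A)) t.
t = 2A(√h₀ − √h)/0.00631 = 2·2.17·(√1.85 − √0.628)/0.00631
  = 4.3400 × (1.3601 − 0.79246) / 0.00631 = 390.45 s.

390 s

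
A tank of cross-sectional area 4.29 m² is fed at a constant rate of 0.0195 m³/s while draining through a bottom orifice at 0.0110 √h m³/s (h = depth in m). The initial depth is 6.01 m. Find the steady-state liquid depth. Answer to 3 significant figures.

3.14 m

A dh/dt = Q_in − 0.0110 √h. Steady state requires inflow = outflow:
Q_in = 0.0110 √h_ss ⇒ √h_ss = 0.0195/0.0110 = 1.7727.
h_ss = 1.7727² = 3.1426 m. (Since h₀ = 6.01 m > h_ss, the level will fall toward this value.)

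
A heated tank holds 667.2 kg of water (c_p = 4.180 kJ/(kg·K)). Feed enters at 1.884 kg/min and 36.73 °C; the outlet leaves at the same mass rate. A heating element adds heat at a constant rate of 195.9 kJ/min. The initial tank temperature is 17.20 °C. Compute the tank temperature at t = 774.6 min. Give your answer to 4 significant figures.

56.62 °C

First-law balance (no shaft work): M c_p dT/dt = ṁ c_p (T_in − T) + 195.9.
Rearrange: dT/dt = (T_ss − T)/τ with τ = M/ṁ = 354.140 min and T_ss = T_in + Q̇/(ṁ c_p) = 61.6058 °C.
T approaches T_ss exponentially: T(t) = T_ss + (T₀ − T_ss) e^(−t/τ).
T(774.6) = 61.6058 + (-44.4058)·e^(−774.6/354.140) = 61.6058 + (-44.4058)·0.112223 = 56.6225 °C.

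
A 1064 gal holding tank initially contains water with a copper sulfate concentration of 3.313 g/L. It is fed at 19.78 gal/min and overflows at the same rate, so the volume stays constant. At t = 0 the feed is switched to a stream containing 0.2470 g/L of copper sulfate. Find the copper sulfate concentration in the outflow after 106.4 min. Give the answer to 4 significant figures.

0.6712 g/L

Unsteady species balance (constant V, well mixed): V dC/dt = Q(C_in − C).
So dC/dt = (C_in − C)/τ with τ = V/Q = 1064/19.78 = 53.7917 min.
C approaches C_in exponentially: C(t) = C_in + (C₀ − C_in) e^(−t/τ).
C(106.4) = 0.2470 + (3.313 − 0.2470)·e^(−106.4/53.7917) = 0.2470 + (3.06600)·0.138346 = 0.671168 g/L.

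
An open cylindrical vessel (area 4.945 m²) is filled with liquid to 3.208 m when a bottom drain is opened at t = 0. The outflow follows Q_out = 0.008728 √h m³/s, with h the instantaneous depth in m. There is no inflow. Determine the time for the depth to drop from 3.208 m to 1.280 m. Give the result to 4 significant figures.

A dh/dt = −Q_out = −0.008728 √h.
∫ h^(−1/2) dh = −(0.008728/A) ∫ dt, giving 2√h = 2√h₀ − (0.008728/A) t.
t = 2A(√h₀ − √h)/0.008728 = 2·4.945·(√3.208 − √1.280)/0.008728
  = 9.89000 × (1.79109 − 1.13137) / 0.008728 = 747.550 s.

747.5 s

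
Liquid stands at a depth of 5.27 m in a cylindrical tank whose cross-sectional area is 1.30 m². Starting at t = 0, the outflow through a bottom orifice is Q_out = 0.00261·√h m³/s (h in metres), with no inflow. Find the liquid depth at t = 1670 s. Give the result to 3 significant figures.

0.383 m

A dh/dt = −Q_out = −0.00261 √h.
∫ h^(−1/2) dh = −(0.00261/A) ∫ dt, giving 2√h = 2√h₀ − (0.00261/A) t.
√h = √5.27 − 0.00261·1670/(2·1.30) = 2.2956 − 1.6764 = 0.61922.
h = 0.61922² = 0.38344 m.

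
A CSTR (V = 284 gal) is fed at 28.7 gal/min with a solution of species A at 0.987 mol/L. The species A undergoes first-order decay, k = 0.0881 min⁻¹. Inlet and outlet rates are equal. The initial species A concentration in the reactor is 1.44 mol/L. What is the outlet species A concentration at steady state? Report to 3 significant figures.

0.527 mol/L

V dC/dt = Q(C_in − C) − k V C.
At steady state: 0 = Q C_in − (Q + kV) C_ss, so C_ss = Q C_in/(Q + kV).
C_ss = 28.7·0.987/(28.7 + 0.0881·284) = 28.327/53.720 = 0.52730 mol/L.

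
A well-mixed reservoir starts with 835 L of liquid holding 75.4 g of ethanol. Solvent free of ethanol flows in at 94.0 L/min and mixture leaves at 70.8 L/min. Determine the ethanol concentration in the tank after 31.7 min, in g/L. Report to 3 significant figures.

0.00698 g/L

Total volume: dV/dt = Q_in − Q_out = 23.200 L/min, so V(t) = 835 + 23.200 t and V(31.7) = 1570.4 L.
Solute balance: dm/dt = 0 − Q_out C = −Q_out m/V(t).
dm/m = −Q_out dt/(V₀ + 23.200 t); integrating gives ln(m/m₀) = −(Q_out/(Q_in−Q_out)) ln(V/V₀).
m = m₀ (V₀/V)^(Q_out/(Q_in−Q_out)) = 75.4 × (835/1570.4)^(3.0517) = 10.969 g.
C = m/V = 10.969/1570.4 = 0.0069848 g/L.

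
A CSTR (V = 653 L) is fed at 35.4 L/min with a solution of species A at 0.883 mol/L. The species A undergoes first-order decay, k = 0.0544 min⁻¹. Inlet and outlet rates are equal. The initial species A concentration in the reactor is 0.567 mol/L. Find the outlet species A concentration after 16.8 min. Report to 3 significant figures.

Accumulation = in − out − consumed: V dC/dt = Q C_in − Q C − k V C.
dC/dt = (Q/V) C_in − (Q/V + k) C; effective rate a = Q/V + k = 0.054211 + 0.0544 = 0.10861 min⁻¹.
C_ss = Q C_in/(Q + kV) = 0.44073 mol/L; C(t) = C_ss + (C₀ − C_ss) e^(−a t).
C(16.8) = 0.44073 + (0.12627)·e^(−0.10861·16.8) = 0.44073 + (0.12627)·0.16127 = 0.46110 mol/L.

0.461 mol/L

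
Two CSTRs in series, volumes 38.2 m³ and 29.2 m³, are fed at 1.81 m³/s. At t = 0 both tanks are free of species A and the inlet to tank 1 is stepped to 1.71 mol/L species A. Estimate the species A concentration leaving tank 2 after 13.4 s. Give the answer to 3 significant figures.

Species balance on tank i: dCᵢ/dt = (Cᵢ₋₁ − Cᵢ)/τᵢ with τᵢ = Vᵢ/Q.
τ₁ = 38.2/1.81 = 21.105 s; τ₂ = 29.2/1.81 = 16.133 s.
Tank 1: C₁ = C_in(1 − e^(−t/τ₁)). Tank 2 (τ₁ ≠ τ₂): C₂ = C_in[1 − (τ₁ e^(−t/τ₁) − τ₂ e^(−t/τ₂))/(τ₁ − τ₂)].
At t = 13.4: e^(−t/τ₁) = 0.52998, e^(−t/τ₂) = 0.43578.
C₂ = 1.71·[1 − (21.105·0.52998 − 16.133·0.43578)/(4.9724)] = 1.71·0.16441 = 0.28114 mol/L.

0.281 mol/L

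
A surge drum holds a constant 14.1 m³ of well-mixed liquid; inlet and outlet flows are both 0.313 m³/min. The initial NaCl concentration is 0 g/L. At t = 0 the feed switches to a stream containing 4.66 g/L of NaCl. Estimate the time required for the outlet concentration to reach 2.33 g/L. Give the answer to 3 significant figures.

31.2 min

Unsteady species balance (constant V, well mixed): V dC/dt = Q(C_in − C), so τ = V/Q = 45.048 min.
C(t) = C_in + (C₀ − C_in) e^(−t/τ). Set C = 2.33 and solve for t:
e^(−t/τ) = (C − C_in)/(C₀ − C_in) = (2.33 − 4.66)/(0 − 4.66) = 0.50000
t = −τ ln(…) = 45.048 × 0.69315 = 31.225 min.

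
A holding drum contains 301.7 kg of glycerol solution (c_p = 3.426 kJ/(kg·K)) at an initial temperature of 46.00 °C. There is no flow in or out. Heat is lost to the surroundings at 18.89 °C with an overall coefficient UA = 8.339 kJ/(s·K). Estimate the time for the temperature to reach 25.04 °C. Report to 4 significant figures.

183.9 s

M c_p dT/dt = −UA(T − T_amb).
τ = M c_p/UA = 123.951 s; T_ss = T_amb = 18.8900 °C.
T(t) = T_ss + (T₀ − T_ss)e^(−t/τ); set T = 25.04:
t = −τ ln[(T − T_ss)/(T₀ − T_ss)] = −123.951 · ln(0.226854) = 183.875 s.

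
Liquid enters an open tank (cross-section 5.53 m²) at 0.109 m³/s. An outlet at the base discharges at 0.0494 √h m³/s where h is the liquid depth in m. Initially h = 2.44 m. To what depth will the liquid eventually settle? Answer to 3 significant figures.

4.87 m

Level balance: A dh/dt = 0.109 − 0.0494 √h. Setting dh/dt = 0:
Q_in = 0.0494 √h_ss ⇒ √h_ss = 0.109/0.0494 = 2.2065.
h_ss = 2.2065² = 4.8685 m. (Since h₀ = 2.44 m < h_ss, the level will rise toward this value.)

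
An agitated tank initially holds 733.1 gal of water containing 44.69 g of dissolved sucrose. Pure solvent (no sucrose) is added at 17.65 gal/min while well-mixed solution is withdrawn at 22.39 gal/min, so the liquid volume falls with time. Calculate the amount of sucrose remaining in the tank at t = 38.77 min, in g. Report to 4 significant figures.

11.43 g

Let m(t) be the amount of sucrose. Volume: V(t) = V₀ + (Q_in − Q_out) t = 733.1 − 4.74000 t; V(38.77) = 549.330 gal.
No sucrose enters, so dm/dt = −Q_out · (m/V).
Separate: dm/m = −Q_out dt/V(t) ⇒ ln(m/m₀) = −(Q_out/(Q_in−Q_out)) ln(V/V₀).
m = m₀ (V₀/V)^(Q_out/(Q_in−Q_out)) = 44.69 × (733.1/549.330)^(-4.72363) = 11.4340 g.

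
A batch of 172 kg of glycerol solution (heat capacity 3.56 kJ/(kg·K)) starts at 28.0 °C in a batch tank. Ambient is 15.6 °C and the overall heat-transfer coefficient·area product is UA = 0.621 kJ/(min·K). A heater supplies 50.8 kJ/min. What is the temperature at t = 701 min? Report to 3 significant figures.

M c_p dT/dt = −UA(T − T_amb) + Q̇.
dT/dt = (T_ss − T)/τ with T_ss = T_amb + Q̇/UA = 15.6 + 50.8/0.621 = 97.404 °C, τ = M c_p/UA = 172·3.56/0.621 = 986.02 min.
T approaches T_ss exponentially: T(t) = T_ss + (T₀ − T_ss) e^(−t/τ).
T(701) = 97.404 + (-69.404)·0.49118 = 63.314 °C.

63.3 °C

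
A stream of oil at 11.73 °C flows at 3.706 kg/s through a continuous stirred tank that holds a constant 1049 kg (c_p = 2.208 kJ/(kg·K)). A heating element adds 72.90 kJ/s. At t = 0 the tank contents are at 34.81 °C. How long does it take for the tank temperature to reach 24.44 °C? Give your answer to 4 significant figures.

372.5 s

M c_p dT/dt = ṁ c_p (T_in − T) + Q̇.
τ = M/ṁ = 283.055 s; T_ss = T_in + Q̇/(ṁ c_p) = 20.6389 °C.
T(t) = T_ss + (T₀ − T_ss) e^(−t/τ). Set T = 24.44:
e^(−t/τ) = (24.44 − 20.6389)/(34.81 − 20.6389) = 0.268230
t = −283.055 · ln(0.268230) = 372.474 s.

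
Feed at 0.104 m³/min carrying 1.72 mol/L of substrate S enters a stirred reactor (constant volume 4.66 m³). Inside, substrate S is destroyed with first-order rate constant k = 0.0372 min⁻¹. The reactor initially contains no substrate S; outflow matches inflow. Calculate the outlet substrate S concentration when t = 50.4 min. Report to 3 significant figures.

0.613 mol/L

Accumulation = in − out − consumed: V dC/dt = Q C_in − Q C − k V C.
dC/dt = (Q/V) C_in − (Q/V + k) C; effective rate a = Q/V + k = 0.022318 + 0.0372 = 0.059518 min⁻¹.
C_ss = Q C_in/(Q + kV) = 0.64496 mol/L; C(t) = C_ss + (C₀ − C_ss) e^(−a t).
C(50.4) = 0.64496 + (-0.64496)·e^(−0.059518·50.4) = 0.64496 + (-0.64496)·0.049803 = 0.61284 mol/L.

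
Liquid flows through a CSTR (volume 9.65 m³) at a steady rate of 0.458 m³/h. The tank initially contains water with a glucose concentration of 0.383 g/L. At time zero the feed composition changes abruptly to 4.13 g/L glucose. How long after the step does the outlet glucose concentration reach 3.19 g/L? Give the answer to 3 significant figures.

29.1 h

Species balance on the tank: V dC/dt = Q(C_in − C), so τ = V/Q = 21.070 h.
C(t) = C_in + (C₀ − C_in) e^(−t/τ). Set C = 3.19 and solve for t:
e^(−t/τ) = (C − C_in)/(C₀ − C_in) = (3.19 − 4.13)/(0.383 − 4.13) = 0.25087
t = −τ ln(…) = 21.070 × 1.3828 = 29.136 h.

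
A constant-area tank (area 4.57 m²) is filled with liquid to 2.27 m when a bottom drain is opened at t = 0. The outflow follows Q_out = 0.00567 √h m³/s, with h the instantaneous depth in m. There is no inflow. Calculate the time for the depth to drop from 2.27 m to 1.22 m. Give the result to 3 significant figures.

With no inflow, A dh/dt = −0.00567 √h.
This is separable: 2 d(√h)/dt = −0.00567/A, so √h = √h₀ − (0.00567/(2A)) t.
t = 2A(√h₀ − √h)/0.00567 = 2·4.57·(√2.27 − √1.22)/0.00567
  = 9.1400 × (1.5067 − 1.1045) / 0.00567 = 648.21 s.

648 s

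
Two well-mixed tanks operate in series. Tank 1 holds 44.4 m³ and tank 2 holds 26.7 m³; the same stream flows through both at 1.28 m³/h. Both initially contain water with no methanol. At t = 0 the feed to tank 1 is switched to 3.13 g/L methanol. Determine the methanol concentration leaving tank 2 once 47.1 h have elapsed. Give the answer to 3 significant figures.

1.60 g/L

Time constants: τᵢ = Vᵢ/Q for each well-mixed tank.
τ₁ = 44.4/1.28 = 34.688 h; τ₂ = 26.7/1.28 = 20.859 h.
Solving the cascade with C₁(0)=C₂(0)=0 gives C₂(t) = C_in[1 − (τ₁ e^(−t/τ₁) − τ₂ e^(−t/τ₂))/(τ₁ − τ₂)].
At t = 47.1: e^(−t/τ₁) = 0.25722, e^(−t/τ₂) = 0.10456.
C₂ = 3.13·[1 − (34.688·0.25722 − 20.859·0.10456)/(13.828)] = 3.13·0.51251 = 1.6042 g/L.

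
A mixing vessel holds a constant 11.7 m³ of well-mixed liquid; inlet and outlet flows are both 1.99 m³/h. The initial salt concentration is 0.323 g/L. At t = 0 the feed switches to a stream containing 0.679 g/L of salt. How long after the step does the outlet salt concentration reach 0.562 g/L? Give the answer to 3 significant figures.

Mass balance on the solute (V constant): V dC/dt = Q(C_in − C), so τ = V/Q = 5.8794 h.
C(t) = C_in + (C₀ − C_in) e^(−t/τ). Set C = 0.562 and solve for t:
e^(−t/τ) = (C − C_in)/(C₀ − C_in) = (0.562 − 0.679)/(0.323 − 0.679) = 0.32865
t = −τ ln(…) = 5.8794 × 1.1128 = 6.5423 h.

6.54 h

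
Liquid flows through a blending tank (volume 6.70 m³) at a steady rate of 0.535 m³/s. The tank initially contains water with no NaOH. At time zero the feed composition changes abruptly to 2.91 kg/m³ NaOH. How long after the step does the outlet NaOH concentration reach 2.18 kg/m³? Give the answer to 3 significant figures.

17.3 s

Species balance: V dC/dt = Q(C_in − C) ⇒ τ = V/Q = 12.523 s.
C(t) = C_in + (C₀ − C_in) e^(−t/τ). Set C = 2.18 and solve for t:
e^(−t/τ) = (C − C_in)/(C₀ − C_in) = (2.18 − 2.91)/(0 − 2.91) = 0.25086
t = −τ ln(…) = 12.523 × 1.3829 = 17.318 s.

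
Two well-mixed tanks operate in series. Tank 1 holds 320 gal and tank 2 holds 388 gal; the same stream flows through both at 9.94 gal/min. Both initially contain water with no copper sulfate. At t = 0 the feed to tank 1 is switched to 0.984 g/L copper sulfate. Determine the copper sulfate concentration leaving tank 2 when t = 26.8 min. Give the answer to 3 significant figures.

Time constants: τᵢ = Vᵢ/Q for each well-mixed tank.
τ₁ = 320/9.94 = 32.193 min; τ₂ = 388/9.94 = 39.034 min.
Tank 1: C₁ = C_in(1 − e^(−t/τ₁)). Tank 2 (τ₁ ≠ τ₂): C₂ = C_in[1 − (τ₁ e^(−t/τ₁) − τ₂ e^(−t/τ₂))/(τ₁ − τ₂)].
At t = 26.8: e^(−t/τ₁) = 0.43497, e^(−t/τ₂) = 0.50330.
C₂ = 0.984·[1 − (32.193·0.43497 − 39.034·0.50330)/(-6.8410)] = 0.984·0.17518 = 0.17238 g/L.

0.172 g/L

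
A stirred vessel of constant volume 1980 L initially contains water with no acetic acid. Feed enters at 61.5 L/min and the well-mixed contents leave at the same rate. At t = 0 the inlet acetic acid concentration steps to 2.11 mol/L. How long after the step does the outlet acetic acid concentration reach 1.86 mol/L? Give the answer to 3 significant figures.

Species balance: V dC/dt = Q(C_in − C) ⇒ τ = V/Q = 32.195 min.
C(t) = C_in + (C₀ − C_in) e^(−t/τ). Set C = 1.86 and solve for t:
e^(−t/τ) = (C − C_in)/(C₀ − C_in) = (1.86 − 2.11)/(0 − 2.11) = 0.11848
t = −τ ln(…) = 32.195 × 2.1330 = 68.672 min.

68.7 min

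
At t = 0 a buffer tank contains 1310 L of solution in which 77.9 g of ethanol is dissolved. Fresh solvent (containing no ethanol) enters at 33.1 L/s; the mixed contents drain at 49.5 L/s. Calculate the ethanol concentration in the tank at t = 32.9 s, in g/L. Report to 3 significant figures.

0.0204 g/L

Let m(t) be the amount of ethanol. Volume: V(t) = V₀ + (Q_in − Q_out) t = 1310 − 16.400 t; V(32.9) = 770.44 L.
No ethanol enters, so dm/dt = −Q_out · (m/V).
Separate: dm/m = −Q_out dt/V(t) ⇒ ln(m/m₀) = −(Q_out/(Q_in−Q_out)) ln(V/V₀).
m = m₀ (V₀/V)^(Q_out/(Q_in−Q_out)) = 77.9 × (1310/770.44)^(-3.0183) = 15.694 g.
C = m/V = 15.694/770.44 = 0.020370 g/L.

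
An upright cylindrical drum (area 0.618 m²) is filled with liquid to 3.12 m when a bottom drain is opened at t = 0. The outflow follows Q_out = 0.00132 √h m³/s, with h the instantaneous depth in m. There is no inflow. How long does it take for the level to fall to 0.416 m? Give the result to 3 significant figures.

1050 s

With no inflow, A dh/dt = −0.00132 √h.
∫ h^(−1/2) dh = −(0.00132/A) ∫ dt, giving 2√h = 2√h₀ − (0.00132/A) t.
t = 2A(√h₀ − √h)/0.00132 = 2·0.618·(√3.12 − √0.416)/0.00132
  = 1.2360 × (1.7664 − 0.64498) / 0.00132 = 1050.0 s.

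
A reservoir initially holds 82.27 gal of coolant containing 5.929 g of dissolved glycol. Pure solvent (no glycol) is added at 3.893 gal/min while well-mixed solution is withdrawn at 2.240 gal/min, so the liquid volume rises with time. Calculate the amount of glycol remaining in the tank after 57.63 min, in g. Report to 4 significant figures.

2.091 g

Total volume: dV/dt = Q_in − Q_out = 1.65300 gal/min, so V(t) = 82.27 + 1.65300 t and V(57.63) = 177.532 gal.
Species balance (pure solvent in): dm/dt = −Q_out · m/V(t).
Separate: dm/m = −Q_out dt/V(t) ⇒ ln(m/m₀) = −(Q_out/(Q_in−Q_out)) ln(V/V₀).
m = m₀ (V₀/V)^(Q_out/(Q_in−Q_out)) = 5.929 × (82.27/177.532)^(1.35511) = 2.09086 g.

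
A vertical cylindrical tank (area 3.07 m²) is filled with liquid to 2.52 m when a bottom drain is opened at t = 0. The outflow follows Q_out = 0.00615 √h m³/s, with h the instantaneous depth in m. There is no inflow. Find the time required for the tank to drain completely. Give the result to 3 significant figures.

Unsteady balance on liquid volume: A dh/dt = −0.00615 √h.
Separate and integrate: 2(√h − √h₀) = −(0.00615/A) t.
Tank is empty when √h = 0: t_empty = 2A√h₀/0.00615.
t_empty = 2·3.07·√2.52/0.00615 = 6.1400·1.5875/0.00615 = 1584.9 s.

1580 s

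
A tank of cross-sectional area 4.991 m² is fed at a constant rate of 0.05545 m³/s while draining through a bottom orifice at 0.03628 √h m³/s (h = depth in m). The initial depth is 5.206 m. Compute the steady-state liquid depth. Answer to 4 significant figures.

2.336 m

A dh/dt = Q_in − 0.03628 √h. Steady state requires inflow = outflow:
Q_in = 0.03628 √h_ss ⇒ √h_ss = 0.05545/0.03628 = 1.52839.
h_ss = 1.52839² = 2.33598 m. (Since h₀ = 5.206 m > h_ss, the level will fall toward this value.)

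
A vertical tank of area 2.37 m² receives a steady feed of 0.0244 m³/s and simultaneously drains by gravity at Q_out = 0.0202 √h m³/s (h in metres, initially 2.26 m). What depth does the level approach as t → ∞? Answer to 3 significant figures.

1.46 m

Level balance: A dh/dt = 0.0244 − 0.0202 √h. Setting dh/dt = 0:
Q_in = 0.0202 √h_ss ⇒ √h_ss = 0.0244/0.0202 = 1.2079.
h_ss = 1.2079² = 1.4591 m. (Since h₀ = 2.26 m > h_ss, the level will fall toward this value.)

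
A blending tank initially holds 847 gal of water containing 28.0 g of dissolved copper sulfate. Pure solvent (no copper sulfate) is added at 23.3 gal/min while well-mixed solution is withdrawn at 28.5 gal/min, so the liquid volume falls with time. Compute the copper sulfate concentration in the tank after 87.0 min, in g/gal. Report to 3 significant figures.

Let m(t) be the amount of copper sulfate. Volume: V(t) = V₀ + (Q_in − Q_out) t = 847 − 5.2000 t; V(87.0) = 394.60 gal.
Solute balance: dm/dt = 0 − Q_out C = −Q_out m/V(t).
dm/m = −Q_out dt/(V₀ − 5.2000 t); integrating gives ln(m/m₀) = −(Q_out/(Q_in−Q_out)) ln(V/V₀).
m = m₀ (V₀/V)^(Q_out/(Q_in−Q_out)) = 28.0 × (847/394.60)^(-5.4808) = 0.42564 g.
C = m/V = 0.42564/394.60 = 0.0010787 g/gal.

0.00108 g/gal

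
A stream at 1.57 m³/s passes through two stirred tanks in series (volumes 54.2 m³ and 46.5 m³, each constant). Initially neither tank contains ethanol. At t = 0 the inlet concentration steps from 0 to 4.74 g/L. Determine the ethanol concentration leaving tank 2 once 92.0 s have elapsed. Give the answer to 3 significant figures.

3.70 g/L

Species balance on tank i: dCᵢ/dt = (Cᵢ₋₁ − Cᵢ)/τᵢ with τᵢ = Vᵢ/Q.
τ₁ = 54.2/1.57 = 34.522 s; τ₂ = 46.5/1.57 = 29.618 s.
Tank 1: C₁ = C_in(1 − e^(−t/τ₁)). Tank 2 (τ₁ ≠ τ₂): C₂ = C_in[1 − (τ₁ e^(−t/τ₁) − τ₂ e^(−t/τ₂))/(τ₁ − τ₂)].
At t = 92.0: e^(−t/τ₁) = 0.069603, e^(−t/τ₂) = 0.044769.
C₂ = 4.74·[1 − (34.522·0.069603 − 29.618·0.044769)/(4.9045)] = 4.74·0.78042 = 3.6992 g/L.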